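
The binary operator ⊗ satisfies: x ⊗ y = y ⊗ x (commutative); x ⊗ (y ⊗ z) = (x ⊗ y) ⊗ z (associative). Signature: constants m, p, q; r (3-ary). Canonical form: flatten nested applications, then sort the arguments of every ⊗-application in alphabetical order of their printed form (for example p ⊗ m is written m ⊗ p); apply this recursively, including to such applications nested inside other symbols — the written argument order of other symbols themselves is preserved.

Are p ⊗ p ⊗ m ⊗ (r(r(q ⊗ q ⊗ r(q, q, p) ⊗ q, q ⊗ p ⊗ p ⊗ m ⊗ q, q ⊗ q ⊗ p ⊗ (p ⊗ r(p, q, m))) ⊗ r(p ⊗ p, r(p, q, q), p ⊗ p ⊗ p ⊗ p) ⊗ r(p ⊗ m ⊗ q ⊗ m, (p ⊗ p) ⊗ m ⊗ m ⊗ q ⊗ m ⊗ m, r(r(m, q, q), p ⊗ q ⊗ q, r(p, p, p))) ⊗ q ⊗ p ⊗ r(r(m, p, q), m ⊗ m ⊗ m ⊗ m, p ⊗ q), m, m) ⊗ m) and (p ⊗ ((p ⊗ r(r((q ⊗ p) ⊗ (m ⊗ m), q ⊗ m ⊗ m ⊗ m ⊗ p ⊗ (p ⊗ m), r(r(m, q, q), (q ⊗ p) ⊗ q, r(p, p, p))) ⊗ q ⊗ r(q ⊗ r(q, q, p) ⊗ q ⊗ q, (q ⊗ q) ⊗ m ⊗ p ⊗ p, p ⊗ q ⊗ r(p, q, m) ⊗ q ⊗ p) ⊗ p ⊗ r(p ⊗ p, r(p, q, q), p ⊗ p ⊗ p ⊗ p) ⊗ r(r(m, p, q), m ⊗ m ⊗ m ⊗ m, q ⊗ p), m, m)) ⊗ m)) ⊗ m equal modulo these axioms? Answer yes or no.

Left:  p ⊗ p ⊗ m ⊗ (r(r(q ⊗ q ⊗ r(q, q, p) ⊗ q, q ⊗ p ⊗ p ⊗ m ⊗ q, q ⊗ q ⊗ p ⊗ (p ⊗ r(p, q, m))) ⊗ r(p ⊗ p, r(p, q, q), p ⊗ p ⊗ p ⊗ p) ⊗ r(p ⊗ m ⊗ q ⊗ m, (p ⊗ p) ⊗ m ⊗ m ⊗ q ⊗ m ⊗ m, r(r(m, q, q), p ⊗ q ⊗ q, r(p, p, p))) ⊗ q ⊗ p ⊗ r(r(m, p, q), m ⊗ m ⊗ m ⊗ m, p ⊗ q), m, m) ⊗ m)
  Merge nested applications:  p ⊗ p ⊗ m ⊗ r(r(q ⊗ q ⊗ r(q, q, p) ⊗ q, q ⊗ p ⊗ p ⊗ m ⊗ q, q ⊗ q ⊗ p ⊗ (p ⊗ r(p, q, m))) ⊗ r(p ⊗ p, r(p, q, q), p ⊗ p ⊗ p ⊗ p) ⊗ r(p ⊗ m ⊗ q ⊗ m, (p ⊗ p) ⊗ m ⊗ m ⊗ q ⊗ m ⊗ m, r(r(m, q, q), p ⊗ q ⊗ q, r(p, p, p))) ⊗ q ⊗ p ⊗ r(r(m, p, q), m ⊗ m ⊗ m ⊗ m, p ⊗ q), m, m) ⊗ m
  Canonicalize subterm:  r(r(q ⊗ q ⊗ r(q, q, p) ⊗ q, q ⊗ p ⊗ p ⊗ m ⊗ q, q ⊗ q ⊗ p ⊗ (p ⊗ r(p, q, m))) ⊗ r(p ⊗ p, r(p, q, q), p ⊗ p ⊗ p ⊗ p) ⊗ r(p ⊗ m ⊗ q ⊗ m, (p ⊗ p) ⊗ m ⊗ m ⊗ q ⊗ m ⊗ m, r(r(m, q, q), p ⊗ q ⊗ q, r(p, p, p))) ⊗ q ⊗ p ⊗ r(r(m, p, q), m ⊗ m ⊗ m ⊗ m, p ⊗ q), m, m)  →  r(p ⊗ q ⊗ r(m ⊗ m ⊗ p ⊗ q, m ⊗ m ⊗ m ⊗ m ⊗ p ⊗ p ⊗ q, r(r(m, q, q), p ⊗ q ⊗ q, r(p, p, p))) ⊗ r(p ⊗ p, r(p, q, q), p ⊗ p ⊗ p ⊗ p) ⊗ r(q ⊗ q ⊗ q ⊗ r(q, q, p), m ⊗ p ⊗ p ⊗ q ⊗ q, p ⊗ p ⊗ q ⊗ q ⊗ r(p, q, m)) ⊗ r(r(m, p, q), m ⊗ m ⊗ m ⊗ m, p ⊗ q), m, m)
  Order the arguments:  m ⊗ m ⊗ p ⊗ p ⊗ r(p ⊗ q ⊗ r(m ⊗ m ⊗ p ⊗ q, m ⊗ m ⊗ m ⊗ m ⊗ p ⊗ p ⊗ q, r(r(m, q, q), p ⊗ q ⊗ q, r(p, p, p))) ⊗ r(p ⊗ p, r(p, q, q), p ⊗ p ⊗ p ⊗ p) ⊗ r(q ⊗ q ⊗ q ⊗ r(q, q, p), m ⊗ p ⊗ p ⊗ q ⊗ q, p ⊗ p ⊗ q ⊗ q ⊗ r(p, q, m)) ⊗ r(r(m, p, q), m ⊗ m ⊗ m ⊗ m, p ⊗ q), m, m)
Right:  (p ⊗ ((p ⊗ r(r((q ⊗ p) ⊗ (m ⊗ m), q ⊗ m ⊗ m ⊗ m ⊗ p ⊗ (p ⊗ m), r(r(m, q, q), (q ⊗ p) ⊗ q, r(p, p, p))) ⊗ q ⊗ r(q ⊗ r(q, q, p) ⊗ q ⊗ q, (q ⊗ q) ⊗ m ⊗ p ⊗ p, p ⊗ q ⊗ r(p, q, m) ⊗ q ⊗ p) ⊗ p ⊗ r(p ⊗ p, r(p, q, q), p ⊗ p ⊗ p ⊗ p) ⊗ r(r(m, p, q), m ⊗ m ⊗ m ⊗ m, q ⊗ p), m, m)) ⊗ m)) ⊗ m
  Merge nested applications:  p ⊗ p ⊗ r(r((q ⊗ p) ⊗ (m ⊗ m), q ⊗ m ⊗ m ⊗ m ⊗ p ⊗ (p ⊗ m), r(r(m, q, q), (q ⊗ p) ⊗ q, r(p, p, p))) ⊗ q ⊗ r(q ⊗ r(q, q, p) ⊗ q ⊗ q, (q ⊗ q) ⊗ m ⊗ p ⊗ p, p ⊗ q ⊗ r(p, q, m) ⊗ q ⊗ p) ⊗ p ⊗ r(p ⊗ p, r(p, q, q), p ⊗ p ⊗ p ⊗ p) ⊗ r(r(m, p, q), m ⊗ m ⊗ m ⊗ m, q ⊗ p), m, m) ⊗ m ⊗ m
  Canonicalize subterm:  r(r((q ⊗ p) ⊗ (m ⊗ m), q ⊗ m ⊗ m ⊗ m ⊗ p ⊗ (p ⊗ m), r(r(m, q, q), (q ⊗ p) ⊗ q, r(p, p, p))) ⊗ q ⊗ r(q ⊗ r(q, q, p) ⊗ q ⊗ q, (q ⊗ q) ⊗ m ⊗ p ⊗ p, p ⊗ q ⊗ r(p, q, m) ⊗ q ⊗ p) ⊗ p ⊗ r(p ⊗ p, r(p, q, q), p ⊗ p ⊗ p ⊗ p) ⊗ r(r(m, p, q), m ⊗ m ⊗ m ⊗ m, q ⊗ p), m, m)  →  r(p ⊗ q ⊗ r(m ⊗ m ⊗ p ⊗ q, m ⊗ m ⊗ m ⊗ m ⊗ p ⊗ p ⊗ q, r(r(m, q, q), p ⊗ q ⊗ q, r(p, p, p))) ⊗ r(p ⊗ p, r(p, q, q), p ⊗ p ⊗ p ⊗ p) ⊗ r(q ⊗ q ⊗ q ⊗ r(q, q, p), m ⊗ p ⊗ p ⊗ q ⊗ q, p ⊗ p ⊗ q ⊗ q ⊗ r(p, q, m)) ⊗ r(r(m, p, q), m ⊗ m ⊗ m ⊗ m, p ⊗ q), m, m)
  Order the arguments:  m ⊗ m ⊗ p ⊗ p ⊗ r(p ⊗ q ⊗ r(m ⊗ m ⊗ p ⊗ q, m ⊗ m ⊗ m ⊗ m ⊗ p ⊗ p ⊗ q, r(r(m, q, q), p ⊗ q ⊗ q, r(p, p, p))) ⊗ r(p ⊗ p, r(p, q, q), p ⊗ p ⊗ p ⊗ p) ⊗ r(q ⊗ q ⊗ q ⊗ r(q, q, p), m ⊗ p ⊗ p ⊗ q ⊗ q, p ⊗ p ⊗ q ⊗ q ⊗ r(p, q, m)) ⊗ r(r(m, p, q), m ⊗ m ⊗ m ⊗ m, p ⊗ q), m, m)

Answer: yes — both canonical forms are m ⊗ m ⊗ p ⊗ p ⊗ r(p ⊗ q ⊗ r(m ⊗ m ⊗ p ⊗ q, m ⊗ m ⊗ m ⊗ m ⊗ p ⊗ p ⊗ q, r(r(m, q, q), p ⊗ q ⊗ q, r(p, p, p))) ⊗ r(p ⊗ p, r(p, q, q), p ⊗ p ⊗ p ⊗ p) ⊗ r(q ⊗ q ⊗ q ⊗ r(q, q, p), m ⊗ p ⊗ p ⊗ q ⊗ q, p ⊗ p ⊗ q ⊗ q ⊗ r(p, q, m)) ⊗ r(r(m, p, q), m ⊗ m ⊗ m ⊗ m, p ⊗ q), m, m)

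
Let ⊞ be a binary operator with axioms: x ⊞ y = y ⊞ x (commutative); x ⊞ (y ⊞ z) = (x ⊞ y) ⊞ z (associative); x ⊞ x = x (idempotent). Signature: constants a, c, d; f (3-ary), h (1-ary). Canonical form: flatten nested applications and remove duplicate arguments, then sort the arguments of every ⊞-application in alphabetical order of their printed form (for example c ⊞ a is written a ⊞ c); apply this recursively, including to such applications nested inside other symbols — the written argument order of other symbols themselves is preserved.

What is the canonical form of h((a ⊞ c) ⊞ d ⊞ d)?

Answer: h(a ⊞ c ⊞ d)

Derivation:
Descend into:  (a ⊞ c) ⊞ d ⊞ d
Flatten:  a ⊞ c ⊞ d ⊞ d
Idempotence:  drop duplicate d
Sort arguments:  a ⊞ c ⊞ d
Put back:  h(a ⊞ c ⊞ d)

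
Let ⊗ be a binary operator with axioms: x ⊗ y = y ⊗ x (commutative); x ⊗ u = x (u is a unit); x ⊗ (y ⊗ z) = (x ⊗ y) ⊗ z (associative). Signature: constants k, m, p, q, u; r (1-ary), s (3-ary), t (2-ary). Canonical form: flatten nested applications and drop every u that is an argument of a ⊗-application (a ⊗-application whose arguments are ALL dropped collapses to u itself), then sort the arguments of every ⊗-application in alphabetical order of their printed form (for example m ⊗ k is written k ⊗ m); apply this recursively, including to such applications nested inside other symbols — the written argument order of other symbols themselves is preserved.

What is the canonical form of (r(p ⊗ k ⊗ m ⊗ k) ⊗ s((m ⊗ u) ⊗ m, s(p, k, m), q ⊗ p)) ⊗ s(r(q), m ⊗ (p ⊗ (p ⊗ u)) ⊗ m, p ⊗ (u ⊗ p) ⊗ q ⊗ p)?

Merge nested applications:  r(p ⊗ k ⊗ m ⊗ k) ⊗ s((m ⊗ u) ⊗ m, s(p, k, m), q ⊗ p) ⊗ s(r(q), m ⊗ (p ⊗ (p ⊗ u)) ⊗ m, p ⊗ (u ⊗ p) ⊗ q ⊗ p)
Simplify inside:  r(p ⊗ k ⊗ m ⊗ k)  →  r(k ⊗ k ⊗ m ⊗ p)
Inside:  s((m ⊗ u) ⊗ m, s(p, k, m), q ⊗ p)  →  s(m ⊗ m, s(p, k, m), p ⊗ q)
Canonicalize subterm:  s(r(q), m ⊗ (p ⊗ (p ⊗ u)) ⊗ m, p ⊗ (u ⊗ p) ⊗ q ⊗ p)  →  s(r(q), m ⊗ m ⊗ p ⊗ p, p ⊗ p ⊗ p ⊗ q)
Sort:  r(k ⊗ k ⊗ m ⊗ p) ⊗ s(m ⊗ m, s(p, k, m), p ⊗ q) ⊗ s(r(q), m ⊗ m ⊗ p ⊗ p, p ⊗ p ⊗ p ⊗ q)

Answer: r(k ⊗ k ⊗ m ⊗ p) ⊗ s(m ⊗ m, s(p, k, m), p ⊗ q) ⊗ s(r(q), m ⊗ m ⊗ p ⊗ p, p ⊗ p ⊗ p ⊗ q)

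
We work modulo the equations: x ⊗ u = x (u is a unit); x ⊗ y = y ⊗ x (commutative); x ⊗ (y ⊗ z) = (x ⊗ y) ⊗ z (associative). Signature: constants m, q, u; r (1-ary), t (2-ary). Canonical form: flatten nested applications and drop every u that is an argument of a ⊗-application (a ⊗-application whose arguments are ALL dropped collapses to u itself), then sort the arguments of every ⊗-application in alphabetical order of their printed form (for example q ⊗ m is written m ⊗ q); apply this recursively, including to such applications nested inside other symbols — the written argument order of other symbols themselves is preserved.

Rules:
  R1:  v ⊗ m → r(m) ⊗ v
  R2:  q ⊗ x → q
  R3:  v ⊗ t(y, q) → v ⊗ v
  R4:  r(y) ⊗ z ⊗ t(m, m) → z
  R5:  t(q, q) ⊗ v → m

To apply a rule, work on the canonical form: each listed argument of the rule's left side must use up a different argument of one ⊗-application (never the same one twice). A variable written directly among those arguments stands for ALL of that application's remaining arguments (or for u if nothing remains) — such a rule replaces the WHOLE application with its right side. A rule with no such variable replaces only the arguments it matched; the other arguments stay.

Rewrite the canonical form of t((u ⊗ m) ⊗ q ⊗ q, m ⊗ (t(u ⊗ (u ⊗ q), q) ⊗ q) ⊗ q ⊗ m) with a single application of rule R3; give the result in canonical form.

Canonical form:  t(m ⊗ q ⊗ q, m ⊗ m ⊗ q ⊗ q ⊗ t(q, q))
R3 matches:  uses t(q, q);  v := m ⊗ m ⊗ q ⊗ q, y := q
Every leftover argument binds to the variable; the entire application is replaced.
Giving:  t(m ⊗ q ⊗ q, m ⊗ m ⊗ m ⊗ m ⊗ q ⊗ q ⊗ q ⊗ q)

Answer: t(m ⊗ q ⊗ q, m ⊗ m ⊗ m ⊗ m ⊗ q ⊗ q ⊗ q ⊗ q)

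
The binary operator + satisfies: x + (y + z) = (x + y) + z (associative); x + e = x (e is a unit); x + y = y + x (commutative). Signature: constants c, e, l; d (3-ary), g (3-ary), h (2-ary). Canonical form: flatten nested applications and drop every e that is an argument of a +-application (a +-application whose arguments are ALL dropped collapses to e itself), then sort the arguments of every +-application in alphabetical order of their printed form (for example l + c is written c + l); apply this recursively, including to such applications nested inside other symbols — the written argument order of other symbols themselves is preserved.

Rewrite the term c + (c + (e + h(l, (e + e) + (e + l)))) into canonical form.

Merge nested applications:  c + c + e + h(l, (e + e) + (e + l))
Inside:  h(l, (e + e) + (e + l))  →  h(l, l)
Drop the unit:  drop e
Order the arguments:  c + c + h(l, l)

Answer: c + c + h(l, l)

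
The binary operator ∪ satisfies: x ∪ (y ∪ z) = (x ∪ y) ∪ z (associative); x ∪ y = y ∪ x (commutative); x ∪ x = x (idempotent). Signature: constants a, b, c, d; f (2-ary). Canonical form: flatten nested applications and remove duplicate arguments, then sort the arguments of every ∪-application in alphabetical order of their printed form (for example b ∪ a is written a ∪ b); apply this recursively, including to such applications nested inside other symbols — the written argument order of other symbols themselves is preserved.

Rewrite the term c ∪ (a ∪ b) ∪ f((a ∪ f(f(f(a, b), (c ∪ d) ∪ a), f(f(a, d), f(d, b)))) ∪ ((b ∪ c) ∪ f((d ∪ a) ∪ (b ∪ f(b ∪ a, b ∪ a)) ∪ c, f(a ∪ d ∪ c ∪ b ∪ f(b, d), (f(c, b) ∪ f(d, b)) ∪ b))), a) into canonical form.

Flatten:  c ∪ a ∪ b ∪ f((a ∪ f(f(f(a, b), (c ∪ d) ∪ a), f(f(a, d), f(d, b)))) ∪ ((b ∪ c) ∪ f((d ∪ a) ∪ (b ∪ f(b ∪ a, b ∪ a)) ∪ c, f(a ∪ d ∪ c ∪ b ∪ f(b, d), (f(c, b) ∪ f(d, b)) ∪ b))), a)
Inside:  f((a ∪ f(f(f(a, b), (c ∪ d) ∪ a), f(f(a, d), f(d, b)))) ∪ ((b ∪ c) ∪ f((d ∪ a) ∪ (b ∪ f(b ∪ a, b ∪ a)) ∪ c, f(a ∪ d ∪ c ∪ b ∪ f(b, d), (f(c, b) ∪ f(d, b)) ∪ b))), a)  →  f(a ∪ b ∪ c ∪ f(a ∪ b ∪ c ∪ d ∪ f(a ∪ b, a ∪ b), f(a ∪ b ∪ c ∪ d ∪ f(b, d), b ∪ f(c, b) ∪ f(d, b))) ∪ f(f(f(a, b), a ∪ c ∪ d), f(f(a, d), f(d, b))), a)
Sort:  a ∪ b ∪ c ∪ f(a ∪ b ∪ c ∪ f(a ∪ b ∪ c ∪ d ∪ f(a ∪ b, a ∪ b), f(a ∪ b ∪ c ∪ d ∪ f(b, d), b ∪ f(c, b) ∪ f(d, b))) ∪ f(f(f(a, b), a ∪ c ∪ d), f(f(a, d), f(d, b))), a)

Answer: a ∪ b ∪ c ∪ f(a ∪ b ∪ c ∪ f(a ∪ b ∪ c ∪ d ∪ f(a ∪ b, a ∪ b), f(a ∪ b ∪ c ∪ d ∪ f(b, d), b ∪ f(c, b) ∪ f(d, b))) ∪ f(f(f(a, b), a ∪ c ∪ d), f(f(a, d), f(d, b))), a)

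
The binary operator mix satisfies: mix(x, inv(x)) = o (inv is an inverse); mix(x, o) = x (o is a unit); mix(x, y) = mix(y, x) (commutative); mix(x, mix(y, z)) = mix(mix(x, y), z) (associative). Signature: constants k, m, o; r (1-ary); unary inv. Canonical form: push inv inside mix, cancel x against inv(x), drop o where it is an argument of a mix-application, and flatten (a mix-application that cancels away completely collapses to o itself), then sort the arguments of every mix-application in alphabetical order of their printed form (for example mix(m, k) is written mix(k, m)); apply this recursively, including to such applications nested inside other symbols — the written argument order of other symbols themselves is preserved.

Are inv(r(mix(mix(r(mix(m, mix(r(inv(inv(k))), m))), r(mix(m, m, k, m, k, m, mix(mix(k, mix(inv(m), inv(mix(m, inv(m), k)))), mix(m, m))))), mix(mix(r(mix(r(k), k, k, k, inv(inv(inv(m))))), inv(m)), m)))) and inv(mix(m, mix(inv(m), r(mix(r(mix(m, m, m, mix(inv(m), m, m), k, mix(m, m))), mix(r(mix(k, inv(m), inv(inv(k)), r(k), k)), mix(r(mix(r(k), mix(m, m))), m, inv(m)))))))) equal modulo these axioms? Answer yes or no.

Answer: no — inv(r(mix(r(mix(inv(m), k, k, k, r(k))), r(mix(k, k, m, m, m, m, m)), r(mix(m, m, r(k)))))) vs inv(r(mix(r(mix(inv(m), k, k, k, r(k))), r(mix(k, m, m, m, m, m, m)), r(mix(m, m, r(k))))))

Derivation:
Left:  inv(r(mix(mix(r(mix(m, mix(r(inv(inv(k))), m))), r(mix(m, m, k, m, k, m, mix(mix(k, mix(inv(m), inv(mix(m, inv(m), k)))), mix(m, m))))), mix(mix(r(mix(r(k), k, k, k, inv(inv(inv(m))))), inv(m)), m))))
  Push inv inside:  distribute inv over mix and collapse double inv
  Combine occurrences:  inv(r(mix(r(mix(inv(m), k, k, k, r(k))), r(mix(k, k, m, m, m, m, m)), r(mix(m, m, r(k))))))
Right:  inv(mix(m, mix(inv(m), r(mix(r(mix(m, m, m, mix(inv(m), m, m), k, mix(m, m))), mix(r(mix(k, inv(m), inv(inv(k)), r(k), k)), mix(r(mix(r(k), mix(m, m))), m, inv(m))))))))
  Push inv inside:  distribute inv over mix and collapse double inv
  Inverses cancel:  m cancels
  Collect terms:  inv(r(mix(r(mix(inv(m), k, k, k, r(k))), r(mix(k, m, m, m, m, m, m)), r(mix(m, m, r(k))))))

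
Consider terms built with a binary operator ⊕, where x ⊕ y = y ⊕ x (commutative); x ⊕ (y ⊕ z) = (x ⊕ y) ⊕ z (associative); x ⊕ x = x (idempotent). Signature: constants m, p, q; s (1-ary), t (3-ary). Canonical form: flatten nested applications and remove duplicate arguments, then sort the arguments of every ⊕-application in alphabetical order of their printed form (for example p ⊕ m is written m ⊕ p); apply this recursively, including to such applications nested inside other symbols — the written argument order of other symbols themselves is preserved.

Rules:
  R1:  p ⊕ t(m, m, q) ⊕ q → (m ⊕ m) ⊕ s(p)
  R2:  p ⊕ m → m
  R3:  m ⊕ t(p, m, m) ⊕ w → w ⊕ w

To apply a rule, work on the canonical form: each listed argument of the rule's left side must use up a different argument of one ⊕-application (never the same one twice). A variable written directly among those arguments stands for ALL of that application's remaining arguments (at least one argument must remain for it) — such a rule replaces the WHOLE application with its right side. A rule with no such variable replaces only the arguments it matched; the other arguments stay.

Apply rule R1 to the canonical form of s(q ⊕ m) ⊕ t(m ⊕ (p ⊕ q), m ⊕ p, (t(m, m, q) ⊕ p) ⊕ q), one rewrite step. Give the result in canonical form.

Canonical form:  s(m ⊕ q) ⊕ t(m ⊕ p ⊕ q, m ⊕ p, p ⊕ q ⊕ t(m, m, q))
Match R1:  consume p, q, t(m, m, q)
Giving:  s(m ⊕ q) ⊕ t(m ⊕ p ⊕ q, m ⊕ p, m ⊕ s(p))

Answer: s(m ⊕ q) ⊕ t(m ⊕ p ⊕ q, m ⊕ p, m ⊕ s(p))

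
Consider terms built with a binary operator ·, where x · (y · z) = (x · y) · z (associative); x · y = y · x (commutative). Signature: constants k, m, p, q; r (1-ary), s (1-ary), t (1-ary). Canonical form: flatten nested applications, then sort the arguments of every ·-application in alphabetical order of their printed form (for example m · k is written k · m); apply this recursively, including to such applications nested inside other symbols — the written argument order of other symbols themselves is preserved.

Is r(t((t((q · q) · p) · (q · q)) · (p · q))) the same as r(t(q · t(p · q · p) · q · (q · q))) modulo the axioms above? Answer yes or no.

Answer: no — r(t(p · q · q · q · t(p · q · q))) vs r(t(q · q · q · q · t(p · p · q)))

Derivation:
Left:  r(t((t((q · q) · p) · (q · q)) · (p · q)))
  Work inside:  (t((q · q) · p) · (q · q)) · (p · q)
  Un-nest:  t((q · q) · p) · q · q · p · q
  Simplify inside:  t((q · q) · p)  →  t(p · q · q)
  Sort:  p · q · q · q · t(p · q · q)
  Rebuild:  r(t(p · q · q · q · t(p · q · q)))
Right:  r(t(q · t(p · q · p) · q · (q · q)))
  Focus inside:  q · t(p · q · p) · q · (q · q)
  Flatten:  q · t(p · q · p) · q · q · q
  Canonicalize subterm:  t(p · q · p)  →  t(p · p · q)
  Order the arguments:  q · q · q · q · t(p · p · q)
  Rebuild:  r(t(q · q · q · q · t(p · p · q)))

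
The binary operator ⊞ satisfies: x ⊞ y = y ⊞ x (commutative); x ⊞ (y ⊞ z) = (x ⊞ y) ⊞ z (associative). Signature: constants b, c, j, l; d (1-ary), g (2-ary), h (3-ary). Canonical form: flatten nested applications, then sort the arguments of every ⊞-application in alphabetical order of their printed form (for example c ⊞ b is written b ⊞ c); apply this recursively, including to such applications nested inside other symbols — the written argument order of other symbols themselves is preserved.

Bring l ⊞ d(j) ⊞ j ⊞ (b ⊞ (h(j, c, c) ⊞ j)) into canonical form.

Un-nest:  l ⊞ d(j) ⊞ j ⊞ b ⊞ h(j, c, c) ⊞ j
Sort arguments:  b ⊞ d(j) ⊞ h(j, c, c) ⊞ j ⊞ j ⊞ l

Answer: b ⊞ d(j) ⊞ h(j, c, c) ⊞ j ⊞ j ⊞ l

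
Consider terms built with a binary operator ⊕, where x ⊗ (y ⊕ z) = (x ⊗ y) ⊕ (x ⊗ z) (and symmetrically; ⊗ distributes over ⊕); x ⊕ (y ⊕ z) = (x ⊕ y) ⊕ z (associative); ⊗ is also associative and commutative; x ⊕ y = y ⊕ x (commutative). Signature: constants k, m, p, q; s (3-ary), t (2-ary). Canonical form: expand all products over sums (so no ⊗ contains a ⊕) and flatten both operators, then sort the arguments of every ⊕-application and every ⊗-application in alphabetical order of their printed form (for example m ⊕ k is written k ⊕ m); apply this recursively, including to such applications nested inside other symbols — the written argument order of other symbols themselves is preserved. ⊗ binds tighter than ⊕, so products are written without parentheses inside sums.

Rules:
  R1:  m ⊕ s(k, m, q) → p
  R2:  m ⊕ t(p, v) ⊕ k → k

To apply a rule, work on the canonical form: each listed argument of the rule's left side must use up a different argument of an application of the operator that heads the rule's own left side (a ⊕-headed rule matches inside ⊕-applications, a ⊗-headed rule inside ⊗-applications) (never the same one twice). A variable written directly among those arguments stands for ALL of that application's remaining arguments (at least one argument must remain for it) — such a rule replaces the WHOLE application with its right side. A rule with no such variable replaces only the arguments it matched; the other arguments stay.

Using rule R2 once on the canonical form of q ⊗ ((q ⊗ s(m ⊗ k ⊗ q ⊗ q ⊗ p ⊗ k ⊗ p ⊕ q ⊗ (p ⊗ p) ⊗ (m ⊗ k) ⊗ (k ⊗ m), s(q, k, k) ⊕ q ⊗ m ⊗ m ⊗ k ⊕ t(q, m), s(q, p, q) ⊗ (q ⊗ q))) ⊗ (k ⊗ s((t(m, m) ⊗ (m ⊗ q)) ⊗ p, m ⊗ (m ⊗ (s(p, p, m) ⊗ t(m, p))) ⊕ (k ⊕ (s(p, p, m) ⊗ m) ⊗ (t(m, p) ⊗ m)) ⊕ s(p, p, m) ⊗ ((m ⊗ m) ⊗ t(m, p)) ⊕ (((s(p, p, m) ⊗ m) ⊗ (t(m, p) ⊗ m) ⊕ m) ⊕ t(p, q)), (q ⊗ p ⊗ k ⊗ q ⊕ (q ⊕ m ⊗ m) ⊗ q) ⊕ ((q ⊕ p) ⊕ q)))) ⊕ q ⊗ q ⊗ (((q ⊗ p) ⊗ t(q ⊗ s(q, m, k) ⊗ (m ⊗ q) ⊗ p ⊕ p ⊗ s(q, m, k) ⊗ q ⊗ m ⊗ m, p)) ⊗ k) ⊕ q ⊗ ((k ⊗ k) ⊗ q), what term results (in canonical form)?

Canonical form:  k ⊗ k ⊗ q ⊗ q ⊕ k ⊗ p ⊗ q ⊗ q ⊗ q ⊗ t(m ⊗ m ⊗ p ⊗ q ⊗ s(q, m, k) ⊕ m ⊗ p ⊗ q ⊗ q ⊗ s(q, m, k), p) ⊕ k ⊗ q ⊗ q ⊗ s(k ⊗ k ⊗ m ⊗ m ⊗ p ⊗ p ⊗ q ⊕ k ⊗ k ⊗ m ⊗ p ⊗ p ⊗ q ⊗ q, k ⊗ m ⊗ m ⊗ q ⊕ s(q, k, k) ⊕ t(q, m), q ⊗ q ⊗ s(q, p, q)) ⊗ s(m ⊗ p ⊗ q ⊗ t(m, m), k ⊕ m ⊕ m ⊗ m ⊗ s(p, p, m) ⊗ t(m, p) ⊕ m ⊗ m ⊗ s(p, p, m) ⊗ t(m, p) ⊕ m ⊗ m ⊗ s(p, p, m) ⊗ t(m, p) ⊕ m ⊗ m ⊗ s(p, p, m) ⊗ t(m, p) ⊕ t(p, q), k ⊗ p ⊗ q ⊗ q ⊕ m ⊗ m ⊗ q ⊕ p ⊕ q ⊕ q ⊕ q ⊗ q)
Apply R2:  consuming k, m, t(p, q);  v := q
Giving:  k ⊗ k ⊗ q ⊗ q ⊕ k ⊗ p ⊗ q ⊗ q ⊗ q ⊗ t(m ⊗ m ⊗ p ⊗ q ⊗ s(q, m, k) ⊕ m ⊗ p ⊗ q ⊗ q ⊗ s(q, m, k), p) ⊕ k ⊗ q ⊗ q ⊗ s(k ⊗ k ⊗ m ⊗ m ⊗ p ⊗ p ⊗ q ⊕ k ⊗ k ⊗ m ⊗ p ⊗ p ⊗ q ⊗ q, k ⊗ m ⊗ m ⊗ q ⊕ s(q, k, k) ⊕ t(q, m), q ⊗ q ⊗ s(q, p, q)) ⊗ s(m ⊗ p ⊗ q ⊗ t(m, m), k ⊕ m ⊗ m ⊗ s(p, p, m) ⊗ t(m, p) ⊕ m ⊗ m ⊗ s(p, p, m) ⊗ t(m, p) ⊕ m ⊗ m ⊗ s(p, p, m) ⊗ t(m, p) ⊕ m ⊗ m ⊗ s(p, p, m) ⊗ t(m, p), k ⊗ p ⊗ q ⊗ q ⊕ m ⊗ m ⊗ q ⊕ p ⊕ q ⊕ q ⊕ q ⊗ q)

Answer: k ⊗ k ⊗ q ⊗ q ⊕ k ⊗ p ⊗ q ⊗ q ⊗ q ⊗ t(m ⊗ m ⊗ p ⊗ q ⊗ s(q, m, k) ⊕ m ⊗ p ⊗ q ⊗ q ⊗ s(q, m, k), p) ⊕ k ⊗ q ⊗ q ⊗ s(k ⊗ k ⊗ m ⊗ m ⊗ p ⊗ p ⊗ q ⊕ k ⊗ k ⊗ m ⊗ p ⊗ p ⊗ q ⊗ q, k ⊗ m ⊗ m ⊗ q ⊕ s(q, k, k) ⊕ t(q, m), q ⊗ q ⊗ s(q, p, q)) ⊗ s(m ⊗ p ⊗ q ⊗ t(m, m), k ⊕ m ⊗ m ⊗ s(p, p, m) ⊗ t(m, p) ⊕ m ⊗ m ⊗ s(p, p, m) ⊗ t(m, p) ⊕ m ⊗ m ⊗ s(p, p, m) ⊗ t(m, p) ⊕ m ⊗ m ⊗ s(p, p, m) ⊗ t(m, p), k ⊗ p ⊗ q ⊗ q ⊕ m ⊗ m ⊗ q ⊕ p ⊕ q ⊕ q ⊕ q ⊗ q)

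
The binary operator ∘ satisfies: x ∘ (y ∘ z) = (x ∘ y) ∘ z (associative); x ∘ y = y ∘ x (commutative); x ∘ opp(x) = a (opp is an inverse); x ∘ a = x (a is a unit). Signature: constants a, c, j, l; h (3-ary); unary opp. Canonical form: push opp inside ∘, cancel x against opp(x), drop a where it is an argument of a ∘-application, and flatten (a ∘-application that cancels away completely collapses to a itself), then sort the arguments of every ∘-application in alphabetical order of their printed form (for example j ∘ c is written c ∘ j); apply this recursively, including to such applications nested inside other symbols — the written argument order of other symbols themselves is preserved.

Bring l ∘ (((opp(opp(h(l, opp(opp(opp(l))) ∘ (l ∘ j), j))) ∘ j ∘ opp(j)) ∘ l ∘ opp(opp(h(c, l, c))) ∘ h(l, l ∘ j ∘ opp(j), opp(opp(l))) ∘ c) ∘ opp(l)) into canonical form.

Answer: c ∘ h(c, l, c) ∘ h(l, j, j) ∘ h(l, l, l) ∘ l

Derivation:
Push opp inside:  distribute opp over ∘ and collapse double opp
Cancel inverse pairs:  j cancels
Combine occurrences:  l ∘ h(l, j, j) ∘ h(c, l, c) ∘ h(l, l, l) ∘ c
Sort:  c ∘ h(c, l, c) ∘ h(l, j, j) ∘ h(l, l, l) ∘ l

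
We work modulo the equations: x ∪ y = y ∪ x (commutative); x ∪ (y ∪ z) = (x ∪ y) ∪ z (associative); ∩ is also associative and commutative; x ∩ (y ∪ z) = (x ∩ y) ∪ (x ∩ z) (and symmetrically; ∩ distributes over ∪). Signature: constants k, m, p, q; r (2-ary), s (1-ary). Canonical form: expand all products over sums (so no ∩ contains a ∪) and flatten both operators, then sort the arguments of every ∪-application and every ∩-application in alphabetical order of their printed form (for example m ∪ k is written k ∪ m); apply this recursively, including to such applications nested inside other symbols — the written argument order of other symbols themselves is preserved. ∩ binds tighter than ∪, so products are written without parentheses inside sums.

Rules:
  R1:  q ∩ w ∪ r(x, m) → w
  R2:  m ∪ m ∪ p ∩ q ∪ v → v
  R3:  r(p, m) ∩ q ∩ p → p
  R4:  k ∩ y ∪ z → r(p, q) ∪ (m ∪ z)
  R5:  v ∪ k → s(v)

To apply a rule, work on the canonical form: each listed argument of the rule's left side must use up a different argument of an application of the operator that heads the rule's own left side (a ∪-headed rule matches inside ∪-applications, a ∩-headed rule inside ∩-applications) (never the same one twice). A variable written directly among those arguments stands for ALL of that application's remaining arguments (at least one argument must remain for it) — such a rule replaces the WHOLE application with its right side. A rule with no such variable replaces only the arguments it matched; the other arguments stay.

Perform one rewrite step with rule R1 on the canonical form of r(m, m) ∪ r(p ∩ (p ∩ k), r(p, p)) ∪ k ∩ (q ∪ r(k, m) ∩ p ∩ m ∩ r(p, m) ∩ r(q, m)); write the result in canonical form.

Answer: k ∪ k ∩ m ∩ p ∩ r(k, m) ∩ r(p, m) ∩ r(q, m) ∪ r(k ∩ p ∩ p, r(p, p))

Derivation:
Canonical form:  k ∩ m ∩ p ∩ r(k, m) ∩ r(p, m) ∩ r(q, m) ∪ k ∩ q ∪ r(k ∩ p ∩ p, r(p, p)) ∪ r(m, m)
Match R1:  consume k ∩ q, r(m, m);  w := k, x := m
Result:  k ∪ k ∩ m ∩ p ∩ r(k, m) ∩ r(p, m) ∩ r(q, m) ∪ r(k ∩ p ∩ p, r(p, p))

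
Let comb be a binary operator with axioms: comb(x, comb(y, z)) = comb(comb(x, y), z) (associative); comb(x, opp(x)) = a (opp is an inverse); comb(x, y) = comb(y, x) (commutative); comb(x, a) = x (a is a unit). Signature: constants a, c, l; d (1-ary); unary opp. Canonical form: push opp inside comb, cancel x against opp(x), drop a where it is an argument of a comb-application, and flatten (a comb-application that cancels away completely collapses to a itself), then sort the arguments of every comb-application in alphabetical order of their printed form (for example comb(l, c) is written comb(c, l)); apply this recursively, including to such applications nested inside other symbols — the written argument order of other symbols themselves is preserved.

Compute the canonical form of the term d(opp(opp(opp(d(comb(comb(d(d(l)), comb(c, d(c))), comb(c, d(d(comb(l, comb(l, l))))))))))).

Work inside:  comb(comb(d(d(l)), comb(c, d(c))), comb(c, d(d(comb(l, comb(l, l))))))
Collect:  comb(d(d(l)), c, c, d(c), d(d(comb(l, l, l))))
Sort:  comb(c, c, d(c), d(d(comb(l, l, l))), d(d(l)))
Reassemble:  d(opp(d(comb(c, c, d(c), d(d(comb(l, l, l))), d(d(l))))))

Answer: d(opp(d(comb(c, c, d(c), d(d(comb(l, l, l))), d(d(l))))))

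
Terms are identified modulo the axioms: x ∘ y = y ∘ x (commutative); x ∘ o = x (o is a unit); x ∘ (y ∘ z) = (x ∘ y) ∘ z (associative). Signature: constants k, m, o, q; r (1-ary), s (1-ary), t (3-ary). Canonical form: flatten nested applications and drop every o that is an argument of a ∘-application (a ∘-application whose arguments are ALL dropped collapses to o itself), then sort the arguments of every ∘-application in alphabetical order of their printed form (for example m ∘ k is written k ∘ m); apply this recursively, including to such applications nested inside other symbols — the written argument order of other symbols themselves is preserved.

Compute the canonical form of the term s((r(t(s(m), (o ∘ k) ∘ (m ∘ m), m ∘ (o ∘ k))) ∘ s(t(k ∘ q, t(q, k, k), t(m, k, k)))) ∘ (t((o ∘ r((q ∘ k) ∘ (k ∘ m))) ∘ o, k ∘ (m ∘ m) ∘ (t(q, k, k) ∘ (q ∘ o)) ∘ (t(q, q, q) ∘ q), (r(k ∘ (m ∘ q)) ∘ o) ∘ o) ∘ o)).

Focus inside:  (r(t(s(m), (o ∘ k) ∘ (m ∘ m), m ∘ (o ∘ k))) ∘ s(t(k ∘ q, t(q, k, k), t(m, k, k)))) ∘ (t((o ∘ r((q ∘ k) ∘ (k ∘ m))) ∘ o, k ∘ (m ∘ m) ∘ (t(q, k, k) ∘ (q ∘ o)) ∘ (t(q, q, q) ∘ q), (r(k ∘ (m ∘ q)) ∘ o) ∘ o) ∘ o)
Un-nest:  r(t(s(m), (o ∘ k) ∘ (m ∘ m), m ∘ (o ∘ k))) ∘ s(t(k ∘ q, t(q, k, k), t(m, k, k))) ∘ t((o ∘ r((q ∘ k) ∘ (k ∘ m))) ∘ o, k ∘ (m ∘ m) ∘ (t(q, k, k) ∘ (q ∘ o)) ∘ (t(q, q, q) ∘ q), (r(k ∘ (m ∘ q)) ∘ o) ∘ o) ∘ o
Canonicalize subterm:  r(t(s(m), (o ∘ k) ∘ (m ∘ m), m ∘ (o ∘ k)))  →  r(t(s(m), k ∘ m ∘ m, k ∘ m))
Inside:  t((o ∘ r((q ∘ k) ∘ (k ∘ m))) ∘ o, k ∘ (m ∘ m) ∘ (t(q, k, k) ∘ (q ∘ o)) ∘ (t(q, q, q) ∘ q), (r(k ∘ (m ∘ q)) ∘ o) ∘ o)  →  t(r(k ∘ k ∘ m ∘ q), k ∘ m ∘ m ∘ q ∘ q ∘ t(q, k, k) ∘ t(q, q, q), r(k ∘ m ∘ q))
Units out:  drop o
Sort arguments:  r(t(s(m), k ∘ m ∘ m, k ∘ m)) ∘ s(t(k ∘ q, t(q, k, k), t(m, k, k))) ∘ t(r(k ∘ k ∘ m ∘ q), k ∘ m ∘ m ∘ q ∘ q ∘ t(q, k, k) ∘ t(q, q, q), r(k ∘ m ∘ q))
Reassemble:  s(r(t(s(m), k ∘ m ∘ m, k ∘ m)) ∘ s(t(k ∘ q, t(q, k, k), t(m, k, k))) ∘ t(r(k ∘ k ∘ m ∘ q), k ∘ m ∘ m ∘ q ∘ q ∘ t(q, k, k) ∘ t(q, q, q), r(k ∘ m ∘ q)))

Answer: s(r(t(s(m), k ∘ m ∘ m, k ∘ m)) ∘ s(t(k ∘ q, t(q, k, k), t(m, k, k))) ∘ t(r(k ∘ k ∘ m ∘ q), k ∘ m ∘ m ∘ q ∘ q ∘ t(q, k, k) ∘ t(q, q, q), r(k ∘ m ∘ q)))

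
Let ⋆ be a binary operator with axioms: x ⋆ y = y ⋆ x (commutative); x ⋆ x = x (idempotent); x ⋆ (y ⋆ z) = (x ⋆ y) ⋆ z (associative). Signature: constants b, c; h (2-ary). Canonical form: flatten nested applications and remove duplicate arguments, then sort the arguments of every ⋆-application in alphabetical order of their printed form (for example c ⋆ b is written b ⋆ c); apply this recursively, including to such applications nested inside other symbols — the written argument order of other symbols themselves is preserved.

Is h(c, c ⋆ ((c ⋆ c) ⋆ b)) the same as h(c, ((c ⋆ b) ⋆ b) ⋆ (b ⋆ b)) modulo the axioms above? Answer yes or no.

Left:  h(c, c ⋆ ((c ⋆ c) ⋆ b))
  Descend into:  c ⋆ ((c ⋆ c) ⋆ b)
  Flatten:  c ⋆ c ⋆ c ⋆ b
  Deduplicate:  drop duplicate c, c
  Sort arguments:  b ⋆ c
  Put back:  h(c, b ⋆ c)
Right:  h(c, ((c ⋆ b) ⋆ b) ⋆ (b ⋆ b))
  Descend into:  ((c ⋆ b) ⋆ b) ⋆ (b ⋆ b)
  Flatten:  c ⋆ b ⋆ b ⋆ b ⋆ b
  Deduplicate:  drop duplicate b, b, b
  Sort arguments:  b ⋆ c
  Rebuild:  h(c, b ⋆ c)

Answer: yes — both canonical forms are h(c, b ⋆ c)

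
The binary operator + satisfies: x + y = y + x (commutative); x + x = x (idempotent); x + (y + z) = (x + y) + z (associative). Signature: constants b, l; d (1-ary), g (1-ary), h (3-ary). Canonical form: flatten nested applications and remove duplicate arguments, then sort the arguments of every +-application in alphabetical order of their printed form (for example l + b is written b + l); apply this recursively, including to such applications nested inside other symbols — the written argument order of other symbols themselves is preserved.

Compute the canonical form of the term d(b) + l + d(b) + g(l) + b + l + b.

Deduplicate:  drop duplicate d(b), l, b
Order the arguments:  b + d(b) + g(l) + l

Answer: b + d(b) + g(l) + l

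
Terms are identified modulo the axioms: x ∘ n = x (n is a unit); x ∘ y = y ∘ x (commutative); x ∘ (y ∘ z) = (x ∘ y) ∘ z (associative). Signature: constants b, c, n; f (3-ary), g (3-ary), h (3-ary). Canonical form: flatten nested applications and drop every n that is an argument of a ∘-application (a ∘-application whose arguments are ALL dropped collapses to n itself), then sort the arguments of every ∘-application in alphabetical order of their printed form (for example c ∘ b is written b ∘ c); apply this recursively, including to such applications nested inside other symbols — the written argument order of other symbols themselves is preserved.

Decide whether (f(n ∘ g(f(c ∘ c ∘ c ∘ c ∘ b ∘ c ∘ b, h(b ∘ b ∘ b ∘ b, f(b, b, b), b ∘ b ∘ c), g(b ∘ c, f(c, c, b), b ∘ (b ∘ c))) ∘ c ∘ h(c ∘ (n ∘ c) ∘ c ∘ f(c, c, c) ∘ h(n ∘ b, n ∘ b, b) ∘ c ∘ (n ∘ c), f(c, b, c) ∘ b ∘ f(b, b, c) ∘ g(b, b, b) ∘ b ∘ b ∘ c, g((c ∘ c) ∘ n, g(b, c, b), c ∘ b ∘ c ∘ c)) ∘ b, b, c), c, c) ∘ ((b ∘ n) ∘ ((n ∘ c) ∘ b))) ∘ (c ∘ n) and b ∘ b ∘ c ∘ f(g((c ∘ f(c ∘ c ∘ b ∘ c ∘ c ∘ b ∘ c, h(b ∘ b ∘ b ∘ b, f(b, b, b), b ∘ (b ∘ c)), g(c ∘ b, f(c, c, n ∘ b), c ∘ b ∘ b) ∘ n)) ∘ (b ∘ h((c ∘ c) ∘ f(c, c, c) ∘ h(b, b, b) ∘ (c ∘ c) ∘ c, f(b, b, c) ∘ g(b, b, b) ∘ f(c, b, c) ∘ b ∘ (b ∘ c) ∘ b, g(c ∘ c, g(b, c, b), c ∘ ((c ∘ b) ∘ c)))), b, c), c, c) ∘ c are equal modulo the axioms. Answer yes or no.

Answer: yes — both canonical forms are b ∘ b ∘ c ∘ c ∘ f(g(b ∘ c ∘ f(b ∘ b ∘ c ∘ c ∘ c ∘ c ∘ c, h(b ∘ b ∘ b ∘ b, f(b, b, b), b ∘ b ∘ c), g(b ∘ c, f(c, c, b), b ∘ b ∘ c)) ∘ h(c ∘ c ∘ c ∘ c ∘ c ∘ f(c, c, c) ∘ h(b, b, b), b ∘ b ∘ b ∘ c ∘ f(b, b, c) ∘ f(c, b, c) ∘ g(b, b, b), g(c ∘ c, g(b, c, b), b ∘ c ∘ c ∘ c)), b, c), c, c)

Derivation:
Left:  (f(n ∘ g(f(c ∘ c ∘ c ∘ c ∘ b ∘ c ∘ b, h(b ∘ b ∘ b ∘ b, f(b, b, b), b ∘ b ∘ c), g(b ∘ c, f(c, c, b), b ∘ (b ∘ c))) ∘ c ∘ h(c ∘ (n ∘ c) ∘ c ∘ f(c, c, c) ∘ h(n ∘ b, n ∘ b, b) ∘ c ∘ (n ∘ c), f(c, b, c) ∘ b ∘ f(b, b, c) ∘ g(b, b, b) ∘ b ∘ b ∘ c, g((c ∘ c) ∘ n, g(b, c, b), c ∘ b ∘ c ∘ c)) ∘ b, b, c), c, c) ∘ ((b ∘ n) ∘ ((n ∘ c) ∘ b))) ∘ (c ∘ n)
  Flatten:  f(n ∘ g(f(c ∘ c ∘ c ∘ c ∘ b ∘ c ∘ b, h(b ∘ b ∘ b ∘ b, f(b, b, b), b ∘ b ∘ c), g(b ∘ c, f(c, c, b), b ∘ (b ∘ c))) ∘ c ∘ h(c ∘ (n ∘ c) ∘ c ∘ f(c, c, c) ∘ h(n ∘ b, n ∘ b, b) ∘ c ∘ (n ∘ c), f(c, b, c) ∘ b ∘ f(b, b, c) ∘ g(b, b, b) ∘ b ∘ b ∘ c, g((c ∘ c) ∘ n, g(b, c, b), c ∘ b ∘ c ∘ c)) ∘ b, b, c), c, c) ∘ b ∘ n ∘ n ∘ c ∘ b ∘ c ∘ n
  Simplify inside:  f(n ∘ g(f(c ∘ c ∘ c ∘ c ∘ b ∘ c ∘ b, h(b ∘ b ∘ b ∘ b, f(b, b, b), b ∘ b ∘ c), g(b ∘ c, f(c, c, b), b ∘ (b ∘ c))) ∘ c ∘ h(c ∘ (n ∘ c) ∘ c ∘ f(c, c, c) ∘ h(n ∘ b, n ∘ b, b) ∘ c ∘ (n ∘ c), f(c, b, c) ∘ b ∘ f(b, b, c) ∘ g(b, b, b) ∘ b ∘ b ∘ c, g((c ∘ c) ∘ n, g(b, c, b), c ∘ b ∘ c ∘ c)) ∘ b, b, c), c, c)  →  f(g(b ∘ c ∘ f(b ∘ b ∘ c ∘ c ∘ c ∘ c ∘ c, h(b ∘ b ∘ b ∘ b, f(b, b, b), b ∘ b ∘ c), g(b ∘ c, f(c, c, b), b ∘ b ∘ c)) ∘ h(c ∘ c ∘ c ∘ c ∘ c ∘ f(c, c, c) ∘ h(b, b, b), b ∘ b ∘ b ∘ c ∘ f(b, b, c) ∘ f(c, b, c) ∘ g(b, b, b), g(c ∘ c, g(b, c, b), b ∘ c ∘ c ∘ c)), b, c), c, c)
  Drop the unit:  drop n (×3)
  Sort:  b ∘ b ∘ c ∘ c ∘ f(g(b ∘ c ∘ f(b ∘ b ∘ c ∘ c ∘ c ∘ c ∘ c, h(b ∘ b ∘ b ∘ b, f(b, b, b), b ∘ b ∘ c), g(b ∘ c, f(c, c, b), b ∘ b ∘ c)) ∘ h(c ∘ c ∘ c ∘ c ∘ c ∘ f(c, c, c) ∘ h(b, b, b), b ∘ b ∘ b ∘ c ∘ f(b, b, c) ∘ f(c, b, c) ∘ g(b, b, b), g(c ∘ c, g(b, c, b), b ∘ c ∘ c ∘ c)), b, c), c, c)
Right:  b ∘ b ∘ c ∘ f(g((c ∘ f(c ∘ c ∘ b ∘ c ∘ c ∘ b ∘ c, h(b ∘ b ∘ b ∘ b, f(b, b, b), b ∘ (b ∘ c)), g(c ∘ b, f(c, c, n ∘ b), c ∘ b ∘ b) ∘ n)) ∘ (b ∘ h((c ∘ c) ∘ f(c, c, c) ∘ h(b, b, b) ∘ (c ∘ c) ∘ c, f(b, b, c) ∘ g(b, b, b) ∘ f(c, b, c) ∘ b ∘ (b ∘ c) ∘ b, g(c ∘ c, g(b, c, b), c ∘ ((c ∘ b) ∘ c)))), b, c), c, c) ∘ c
  Canonicalize subterm:  f(g((c ∘ f(c ∘ c ∘ b ∘ c ∘ c ∘ b ∘ c, h(b ∘ b ∘ b ∘ b, f(b, b, b), b ∘ (b ∘ c)), g(c ∘ b, f(c, c, n ∘ b), c ∘ b ∘ b) ∘ n)) ∘ (b ∘ h((c ∘ c) ∘ f(c, c, c) ∘ h(b, b, b) ∘ (c ∘ c) ∘ c, f(b, b, c) ∘ g(b, b, b) ∘ f(c, b, c) ∘ b ∘ (b ∘ c) ∘ b, g(c ∘ c, g(b, c, b), c ∘ ((c ∘ b) ∘ c)))), b, c), c, c)  →  f(g(b ∘ c ∘ f(b ∘ b ∘ c ∘ c ∘ c ∘ c ∘ c, h(b ∘ b ∘ b ∘ b, f(b, b, b), b ∘ b ∘ c), g(b ∘ c, f(c, c, b), b ∘ b ∘ c)) ∘ h(c ∘ c ∘ c ∘ c ∘ c ∘ f(c, c, c) ∘ h(b, b, b), b ∘ b ∘ b ∘ c ∘ f(b, b, c) ∘ f(c, b, c) ∘ g(b, b, b), g(c ∘ c, g(b, c, b), b ∘ c ∘ c ∘ c)), b, c), c, c)
  Sort:  b ∘ b ∘ c ∘ c ∘ f(g(b ∘ c ∘ f(b ∘ b ∘ c ∘ c ∘ c ∘ c ∘ c, h(b ∘ b ∘ b ∘ b, f(b, b, b), b ∘ b ∘ c), g(b ∘ c, f(c, c, b), b ∘ b ∘ c)) ∘ h(c ∘ c ∘ c ∘ c ∘ c ∘ f(c, c, c) ∘ h(b, b, b), b ∘ b ∘ b ∘ c ∘ f(b, b, c) ∘ f(c, b, c) ∘ g(b, b, b), g(c ∘ c, g(b, c, b), b ∘ c ∘ c ∘ c)), b, c), c, c)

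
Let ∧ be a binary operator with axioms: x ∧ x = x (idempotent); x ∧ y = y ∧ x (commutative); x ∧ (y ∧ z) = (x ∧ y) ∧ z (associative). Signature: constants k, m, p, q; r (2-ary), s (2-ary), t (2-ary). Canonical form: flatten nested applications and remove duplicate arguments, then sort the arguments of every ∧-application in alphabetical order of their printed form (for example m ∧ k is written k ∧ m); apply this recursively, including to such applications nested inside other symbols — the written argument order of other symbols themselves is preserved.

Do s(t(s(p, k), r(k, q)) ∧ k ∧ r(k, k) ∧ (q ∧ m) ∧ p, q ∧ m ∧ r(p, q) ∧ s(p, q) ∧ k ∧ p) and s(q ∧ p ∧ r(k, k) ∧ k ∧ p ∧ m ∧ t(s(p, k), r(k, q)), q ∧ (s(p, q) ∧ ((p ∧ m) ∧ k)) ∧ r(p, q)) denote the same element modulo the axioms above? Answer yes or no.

Left:  s(t(s(p, k), r(k, q)) ∧ k ∧ r(k, k) ∧ (q ∧ m) ∧ p, q ∧ m ∧ r(p, q) ∧ s(p, q) ∧ k ∧ p)
  Work inside:  t(s(p, k), r(k, q)) ∧ k ∧ r(k, k) ∧ (q ∧ m) ∧ p
  Flatten:  t(s(p, k), r(k, q)) ∧ k ∧ r(k, k) ∧ q ∧ m ∧ p
  Sort:  k ∧ m ∧ p ∧ q ∧ r(k, k) ∧ t(s(p, k), r(k, q))
  Rebuild:  s(k ∧ m ∧ p ∧ q ∧ r(k, k) ∧ t(s(p, k), r(k, q)), k ∧ m ∧ p ∧ q ∧ r(p, q) ∧ s(p, q))
Right:  s(q ∧ p ∧ r(k, k) ∧ k ∧ p ∧ m ∧ t(s(p, k), r(k, q)), q ∧ (s(p, q) ∧ ((p ∧ m) ∧ k)) ∧ r(p, q))
  Work inside:  q ∧ p ∧ r(k, k) ∧ k ∧ p ∧ m ∧ t(s(p, k), r(k, q))
  Idempotence:  drop duplicate p
  Sort:  k ∧ m ∧ p ∧ q ∧ r(k, k) ∧ t(s(p, k), r(k, q))
  Rebuild:  s(k ∧ m ∧ p ∧ q ∧ r(k, k) ∧ t(s(p, k), r(k, q)), k ∧ m ∧ p ∧ q ∧ r(p, q) ∧ s(p, q))

Answer: yes — both canonical forms are s(k ∧ m ∧ p ∧ q ∧ r(k, k) ∧ t(s(p, k), r(k, q)), k ∧ m ∧ p ∧ q ∧ r(p, q) ∧ s(p, q))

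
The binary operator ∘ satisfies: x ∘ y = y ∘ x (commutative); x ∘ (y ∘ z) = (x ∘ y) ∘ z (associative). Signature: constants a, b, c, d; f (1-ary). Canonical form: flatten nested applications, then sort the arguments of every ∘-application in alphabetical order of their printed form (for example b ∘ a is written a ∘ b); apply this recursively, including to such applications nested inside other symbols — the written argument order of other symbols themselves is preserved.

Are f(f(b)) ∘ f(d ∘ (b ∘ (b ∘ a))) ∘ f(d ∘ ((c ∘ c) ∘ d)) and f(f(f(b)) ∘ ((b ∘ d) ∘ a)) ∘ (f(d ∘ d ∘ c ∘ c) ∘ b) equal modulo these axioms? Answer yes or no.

Left:  f(f(b)) ∘ f(d ∘ (b ∘ (b ∘ a))) ∘ f(d ∘ ((c ∘ c) ∘ d))
  Inside:  f(d ∘ (b ∘ (b ∘ a)))  →  f(a ∘ b ∘ b ∘ d)
  Canonicalize subterm:  f(d ∘ ((c ∘ c) ∘ d))  →  f(c ∘ c ∘ d ∘ d)
  Sort:  f(a ∘ b ∘ b ∘ d) ∘ f(c ∘ c ∘ d ∘ d) ∘ f(f(b))
Right:  f(f(f(b)) ∘ ((b ∘ d) ∘ a)) ∘ (f(d ∘ d ∘ c ∘ c) ∘ b)
  Un-nest:  f(f(f(b)) ∘ ((b ∘ d) ∘ a)) ∘ f(d ∘ d ∘ c ∘ c) ∘ b
  Simplify inside:  f(f(f(b)) ∘ ((b ∘ d) ∘ a))  →  f(a ∘ b ∘ d ∘ f(f(b)))
  Canonicalize subterm:  f(d ∘ d ∘ c ∘ c)  →  f(c ∘ c ∘ d ∘ d)
  Sort arguments:  b ∘ f(a ∘ b ∘ d ∘ f(f(b))) ∘ f(c ∘ c ∘ d ∘ d)

Answer: no — f(a ∘ b ∘ b ∘ d) ∘ f(c ∘ c ∘ d ∘ d) ∘ f(f(b)) vs b ∘ f(a ∘ b ∘ d ∘ f(f(b))) ∘ f(c ∘ c ∘ d ∘ d)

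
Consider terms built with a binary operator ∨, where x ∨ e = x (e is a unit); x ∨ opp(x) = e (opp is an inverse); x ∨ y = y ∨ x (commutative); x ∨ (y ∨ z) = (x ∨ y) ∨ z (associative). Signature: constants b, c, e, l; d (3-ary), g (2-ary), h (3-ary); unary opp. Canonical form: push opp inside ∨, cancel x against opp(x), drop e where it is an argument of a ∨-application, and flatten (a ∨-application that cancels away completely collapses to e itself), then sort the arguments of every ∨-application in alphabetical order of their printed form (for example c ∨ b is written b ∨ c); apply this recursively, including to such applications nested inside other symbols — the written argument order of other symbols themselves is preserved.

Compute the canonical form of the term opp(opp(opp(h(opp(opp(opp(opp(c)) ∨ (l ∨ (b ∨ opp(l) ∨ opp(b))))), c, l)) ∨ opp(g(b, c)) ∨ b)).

Answer: b ∨ opp(g(b, c)) ∨ opp(h(c, c, l))

Derivation:
Push opp inside:  distribute opp over ∨ and collapse double opp
Collect terms:  opp(h(c, c, l)) ∨ opp(g(b, c)) ∨ b
Order the arguments:  b ∨ opp(g(b, c)) ∨ opp(h(c, c, l))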